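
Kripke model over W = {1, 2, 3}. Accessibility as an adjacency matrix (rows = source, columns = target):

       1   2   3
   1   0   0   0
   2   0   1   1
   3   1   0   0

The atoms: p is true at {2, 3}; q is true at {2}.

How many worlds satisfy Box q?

1

1: no successors, so Box q holds vacuously. ✓
2: successors {2, 3}; q there: 2:T, 3:F. ✗
3: successors {1}; q there: 1:F. ✗
Satisfying worlds: {1}.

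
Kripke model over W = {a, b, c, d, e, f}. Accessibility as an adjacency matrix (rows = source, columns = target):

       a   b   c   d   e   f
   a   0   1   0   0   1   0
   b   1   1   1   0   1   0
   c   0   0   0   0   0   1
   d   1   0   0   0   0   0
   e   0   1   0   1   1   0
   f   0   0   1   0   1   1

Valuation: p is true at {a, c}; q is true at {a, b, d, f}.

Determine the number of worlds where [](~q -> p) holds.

a: successors {b, e}; ~q -> p there: b:T, e:F. ✗
b: successors {a, b, c, e}; ~q -> p there: a:T, b:T, c:T, e:F. ✗
c: successors {f}; ~q -> p there: f:T. ✓
d: successors {a}; ~q -> p there: a:T. ✓
e: successors {b, d, e}; ~q -> p there: b:T, d:T, e:F. ✗
f: successors {c, e, f}; ~q -> p there: c:T, e:F, f:T. ✗
Satisfying worlds: {c, d}.

2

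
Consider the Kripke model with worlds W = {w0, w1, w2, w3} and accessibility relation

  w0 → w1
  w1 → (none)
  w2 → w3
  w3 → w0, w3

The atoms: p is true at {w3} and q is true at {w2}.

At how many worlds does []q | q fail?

w0: []q is F, q is F. ✗
w1: []q is T, q is F. ✓
w2: []q is F, q is T. ✓
w3: []q is F, q is F. ✗
Satisfying worlds: {w1, w2}.
So []q | q fails at the other 2 worlds.

2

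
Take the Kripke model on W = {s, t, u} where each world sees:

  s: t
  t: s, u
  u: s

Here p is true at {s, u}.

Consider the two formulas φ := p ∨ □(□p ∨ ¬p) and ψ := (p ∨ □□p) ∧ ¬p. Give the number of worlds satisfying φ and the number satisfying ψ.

2 and 0

For p ∨ □(□p ∨ ¬p):
s: p is T, □(□p ∨ ¬p) is T. ✓
t: p is F, □(□p ∨ ¬p) is F. ✗
u: p is T, □(□p ∨ ¬p) is F. ✓
— 2 worlds.
For (p ∨ □□p) ∧ ¬p:
s: p ∨ □□p is T, ¬p is F. ✗
t: p ∨ □□p is F, ¬p is T. ✗
u: p ∨ □□p is T, ¬p is F. ✗
— 0 worlds.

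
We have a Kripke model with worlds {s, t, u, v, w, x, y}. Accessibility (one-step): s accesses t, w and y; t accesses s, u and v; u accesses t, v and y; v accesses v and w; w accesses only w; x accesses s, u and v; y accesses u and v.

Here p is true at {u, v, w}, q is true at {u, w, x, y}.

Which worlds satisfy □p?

s: successors {t, w, y}; p there: t:F, w:T, y:F. ✗
t: successors {s, u, v}; p there: s:F, u:T, v:T. ✗
u: successors {t, v, y}; p there: t:F, v:T, y:F. ✗
v: successors {v, w}; p there: v:T, w:T. ✓
w: successors {w}; p there: w:T. ✓
x: successors {s, u, v}; p there: s:F, u:T, v:T. ✗
y: successors {u, v}; p there: u:T, v:T. ✓

{v, w, y}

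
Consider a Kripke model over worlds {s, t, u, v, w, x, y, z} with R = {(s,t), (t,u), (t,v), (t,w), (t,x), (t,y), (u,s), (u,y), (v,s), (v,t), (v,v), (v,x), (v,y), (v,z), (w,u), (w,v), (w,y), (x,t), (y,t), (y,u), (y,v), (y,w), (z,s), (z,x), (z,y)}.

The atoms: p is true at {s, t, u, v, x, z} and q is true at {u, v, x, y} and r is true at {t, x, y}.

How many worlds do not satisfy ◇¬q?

1

s: successors {t}; ¬q there: t:T. ✓
t: successors {u, v, w, x, y}; ¬q there: u:F, v:F, w:T, x:F, y:F. ✓
u: successors {s, y}; ¬q there: s:T, y:F. ✓
v: successors {s, t, v, x, y, z}; ¬q there: s:T, t:T, v:F, x:F, y:F, z:T. ✓
w: successors {u, v, y}; ¬q there: u:F, v:F, y:F. ✗
x: successors {t}; ¬q there: t:T. ✓
y: successors {t, u, v, w}; ¬q there: t:T, u:F, v:F, w:T. ✓
z: successors {s, x, y}; ¬q there: s:T, x:F, y:F. ✓
Satisfying worlds: {s, t, u, v, x, y, z}.
So ◇¬q fails at the other 1 world.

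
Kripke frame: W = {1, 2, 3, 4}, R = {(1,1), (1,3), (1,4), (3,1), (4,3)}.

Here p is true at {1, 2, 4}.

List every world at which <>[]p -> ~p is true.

1: <>[]p is T, ~p is F. ✗
2: <>[]p is F, ~p is F. ✓
3: <>[]p is F, ~p is T. ✓
4: <>[]p is T, ~p is F. ✗

{2, 3}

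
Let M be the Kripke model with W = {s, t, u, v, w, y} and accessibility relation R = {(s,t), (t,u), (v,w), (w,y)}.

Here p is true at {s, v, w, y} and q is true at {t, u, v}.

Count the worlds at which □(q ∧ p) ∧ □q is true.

s: □(q ∧ p) is F, □q is T. ✗
t: □(q ∧ p) is F, □q is T. ✗
u: □(q ∧ p) is T, □q is T. ✓
v: □(q ∧ p) is F, □q is F. ✗
w: □(q ∧ p) is F, □q is F. ✗
y: □(q ∧ p) is T, □q is T. ✓
Satisfying worlds: {u, y}.

2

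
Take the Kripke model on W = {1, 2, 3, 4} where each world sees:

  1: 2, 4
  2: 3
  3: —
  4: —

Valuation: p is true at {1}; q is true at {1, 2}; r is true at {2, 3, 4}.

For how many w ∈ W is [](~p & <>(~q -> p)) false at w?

2

1: successors {2, 4}; ~p & <>(~q -> p) there: 2:F, 4:F. ✗
2: successors {3}; ~p & <>(~q -> p) there: 3:F. ✗
3: no successors, so [](~p & <>(~q -> p)) holds vacuously. ✓
4: no successors, so [](~p & <>(~q -> p)) holds vacuously. ✓
Satisfying worlds: {3, 4}.
So [](~p & <>(~q -> p)) fails at the other 2 worlds.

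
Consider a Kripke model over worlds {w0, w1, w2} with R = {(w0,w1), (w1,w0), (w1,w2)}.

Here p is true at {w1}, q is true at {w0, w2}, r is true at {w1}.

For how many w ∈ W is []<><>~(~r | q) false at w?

1

w0: successors {w1}; <><>~(~r | q) there: w1:T. ✓
w1: successors {w0, w2}; <><>~(~r | q) there: w0:F, w2:F. ✗
w2: no successors, so []<><>~(~r | q) holds vacuously. ✓
Satisfying worlds: {w0, w2}.
So []<><>~(~r | q) fails at the other 1 world.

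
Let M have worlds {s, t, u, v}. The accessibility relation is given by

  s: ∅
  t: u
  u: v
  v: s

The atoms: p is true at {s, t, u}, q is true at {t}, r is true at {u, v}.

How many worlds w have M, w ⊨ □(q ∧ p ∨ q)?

s: no successors, so □(q ∧ p ∨ q) holds vacuously. ✓
t: successors {u}; q ∧ p ∨ q there: u:F. ✗
u: successors {v}; q ∧ p ∨ q there: v:F. ✗
v: successors {s}; q ∧ p ∨ q there: s:F. ✗
Satisfying worlds: {s}.

1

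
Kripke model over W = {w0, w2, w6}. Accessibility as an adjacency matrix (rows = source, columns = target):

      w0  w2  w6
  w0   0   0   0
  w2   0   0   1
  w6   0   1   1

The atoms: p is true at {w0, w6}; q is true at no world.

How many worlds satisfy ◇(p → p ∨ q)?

2

w0: no successors, so ◇(p → p ∨ q) fails. ✗
w2: successors {w6}; p → p ∨ q there: w6:T. ✓
w6: successors {w2, w6}; p → p ∨ q there: w2:T, w6:T. ✓
Satisfying worlds: {w2, w6}.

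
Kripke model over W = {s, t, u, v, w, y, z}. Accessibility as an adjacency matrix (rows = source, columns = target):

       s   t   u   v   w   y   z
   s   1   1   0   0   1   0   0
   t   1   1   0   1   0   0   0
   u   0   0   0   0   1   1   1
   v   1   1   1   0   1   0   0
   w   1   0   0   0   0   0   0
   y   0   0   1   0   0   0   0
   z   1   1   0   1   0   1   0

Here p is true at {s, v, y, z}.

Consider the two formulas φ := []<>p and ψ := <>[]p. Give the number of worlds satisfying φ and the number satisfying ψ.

5 and 3

For []<>p:
s: successors {s, t, w}; <>p there: s:T, t:T, w:T. ✓
t: successors {s, t, v}; <>p there: s:T, t:T, v:T. ✓
u: successors {w, y, z}; <>p there: w:T, y:F, z:T. ✗
v: successors {s, t, u, w}; <>p there: s:T, t:T, u:T, w:T. ✓
w: successors {s}; <>p there: s:T. ✓
y: successors {u}; <>p there: u:T. ✓
z: successors {s, t, v, y}; <>p there: s:T, t:T, v:T, y:F. ✗
— 5 worlds.
For <>[]p:
s: successors {s, t, w}; []p there: s:F, t:F, w:T. ✓
t: successors {s, t, v}; []p there: s:F, t:F, v:F. ✗
u: successors {w, y, z}; []p there: w:T, y:F, z:F. ✓
v: successors {s, t, u, w}; []p there: s:F, t:F, u:F, w:T. ✓
w: successors {s}; []p there: s:F. ✗
y: successors {u}; []p there: u:F. ✗
z: successors {s, t, v, y}; []p there: s:F, t:F, v:F, y:F. ✗
— 3 worlds.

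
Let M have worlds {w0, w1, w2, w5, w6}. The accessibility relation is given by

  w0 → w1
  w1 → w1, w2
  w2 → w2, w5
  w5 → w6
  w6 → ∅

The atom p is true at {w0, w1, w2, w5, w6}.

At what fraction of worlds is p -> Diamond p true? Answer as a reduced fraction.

4/5

w0: p is T, Diamond p is T. ✓
w1: p is T, Diamond p is T. ✓
w2: p is T, Diamond p is T. ✓
w5: p is T, Diamond p is T. ✓
w6: p is T, Diamond p is F. ✗
That's 4 of 5 worlds, so 4/5.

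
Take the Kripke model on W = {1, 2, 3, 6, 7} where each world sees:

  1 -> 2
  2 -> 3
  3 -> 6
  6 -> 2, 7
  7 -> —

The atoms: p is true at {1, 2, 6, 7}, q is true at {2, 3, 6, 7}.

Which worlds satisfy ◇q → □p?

1: ◇q is T, □p is T. ✓
2: ◇q is T, □p is F. ✗
3: ◇q is T, □p is T. ✓
6: ◇q is T, □p is T. ✓
7: ◇q is F, □p is T. ✓

{1, 3, 6, 7}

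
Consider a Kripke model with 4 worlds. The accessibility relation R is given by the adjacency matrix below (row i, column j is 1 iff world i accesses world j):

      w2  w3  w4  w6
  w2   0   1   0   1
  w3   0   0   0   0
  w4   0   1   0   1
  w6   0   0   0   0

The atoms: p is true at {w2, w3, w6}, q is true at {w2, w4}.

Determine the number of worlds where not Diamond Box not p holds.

w2: Diamond Box not p is T. ✗
w3: Diamond Box not p is F. ✓
w4: Diamond Box not p is T. ✗
w6: Diamond Box not p is F. ✓
Satisfying worlds: {w3, w6}.

2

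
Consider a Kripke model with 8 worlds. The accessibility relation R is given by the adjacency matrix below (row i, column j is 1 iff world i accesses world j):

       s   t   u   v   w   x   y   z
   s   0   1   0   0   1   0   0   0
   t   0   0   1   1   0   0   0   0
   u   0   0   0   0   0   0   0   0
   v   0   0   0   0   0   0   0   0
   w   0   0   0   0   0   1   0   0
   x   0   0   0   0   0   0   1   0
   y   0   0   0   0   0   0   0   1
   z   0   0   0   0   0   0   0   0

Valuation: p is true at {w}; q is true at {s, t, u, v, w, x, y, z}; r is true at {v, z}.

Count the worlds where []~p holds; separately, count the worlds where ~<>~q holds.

For []~p:
s: successors {t, w}; ~p there: t:T, w:F. ✗
t: successors {u, v}; ~p there: u:T, v:T. ✓
u: no successors, so []~p holds vacuously. ✓
v: no successors, so []~p holds vacuously. ✓
w: successors {x}; ~p there: x:T. ✓
x: successors {y}; ~p there: y:T. ✓
y: successors {z}; ~p there: z:T. ✓
z: no successors, so []~p holds vacuously. ✓
— 7 worlds.
For ~<>~q:
s: <>~q is F. ✓
t: <>~q is F. ✓
u: <>~q is F. ✓
v: <>~q is F. ✓
w: <>~q is F. ✓
x: <>~q is F. ✓
y: <>~q is F. ✓
z: <>~q is F. ✓
— 8 worlds.

7 and 8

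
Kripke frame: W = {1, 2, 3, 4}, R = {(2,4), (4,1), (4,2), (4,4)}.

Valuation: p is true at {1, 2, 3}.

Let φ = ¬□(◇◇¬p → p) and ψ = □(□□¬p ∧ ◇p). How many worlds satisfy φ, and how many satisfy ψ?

For ¬□(◇◇¬p → p):
1: □(◇◇¬p → p) is T. ✗
2: □(◇◇¬p → p) is F. ✓
3: □(◇◇¬p → p) is T. ✗
4: □(◇◇¬p → p) is F. ✓
— 2 worlds.
For □(□□¬p ∧ ◇p):
1: no successors, so □(□□¬p ∧ ◇p) holds vacuously. ✓
2: successors {4}; □□¬p ∧ ◇p there: 4:F. ✗
3: no successors, so □(□□¬p ∧ ◇p) holds vacuously. ✓
4: successors {1, 2, 4}; □□¬p ∧ ◇p there: 1:F, 2:F, 4:F. ✗
— 2 worlds.

2 and 2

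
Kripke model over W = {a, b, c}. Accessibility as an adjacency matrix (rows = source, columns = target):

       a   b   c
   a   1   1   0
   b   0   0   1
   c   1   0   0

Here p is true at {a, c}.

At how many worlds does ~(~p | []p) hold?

1

a: ~p | []p is F. ✓
b: ~p | []p is T. ✗
c: ~p | []p is T. ✗
Satisfying worlds: {a}.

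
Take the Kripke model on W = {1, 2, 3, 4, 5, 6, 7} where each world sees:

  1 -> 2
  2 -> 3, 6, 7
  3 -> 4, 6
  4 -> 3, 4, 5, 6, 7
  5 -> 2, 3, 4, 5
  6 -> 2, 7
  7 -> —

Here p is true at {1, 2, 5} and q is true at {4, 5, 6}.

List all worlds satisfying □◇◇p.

1: successors {2}; ◇◇p there: 2:T. ✓
2: successors {3, 6, 7}; ◇◇p there: 3:T, 6:F, 7:F. ✗
3: successors {4, 6}; ◇◇p there: 4:T, 6:F. ✗
4: successors {3, 4, 5, 6, 7}; ◇◇p there: 3:T, 4:T, 5:T, 6:F, 7:F. ✗
5: successors {2, 3, 4, 5}; ◇◇p there: 2:T, 3:T, 4:T, 5:T. ✓
6: successors {2, 7}; ◇◇p there: 2:T, 7:F. ✗
7: no successors, so □◇◇p holds vacuously. ✓

{1, 5, 7}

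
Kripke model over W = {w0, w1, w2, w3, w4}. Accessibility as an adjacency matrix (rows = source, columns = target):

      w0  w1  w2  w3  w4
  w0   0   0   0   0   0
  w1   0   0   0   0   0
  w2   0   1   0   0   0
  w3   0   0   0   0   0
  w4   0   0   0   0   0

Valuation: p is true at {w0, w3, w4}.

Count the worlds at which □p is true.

w0: no successors, so □p holds vacuously. ✓
w1: no successors, so □p holds vacuously. ✓
w2: successors {w1}; p there: w1:F. ✗
w3: no successors, so □p holds vacuously. ✓
w4: no successors, so □p holds vacuously. ✓
Satisfying worlds: {w0, w1, w3, w4}.

4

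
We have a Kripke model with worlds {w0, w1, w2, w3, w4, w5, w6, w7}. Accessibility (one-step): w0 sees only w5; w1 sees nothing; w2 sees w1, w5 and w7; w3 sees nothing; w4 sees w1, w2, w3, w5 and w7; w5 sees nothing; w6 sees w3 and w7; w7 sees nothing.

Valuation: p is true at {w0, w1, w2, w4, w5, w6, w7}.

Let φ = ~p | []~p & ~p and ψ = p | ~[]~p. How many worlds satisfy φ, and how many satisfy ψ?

1 and 7

For ~p | []~p & ~p:
w0: ~p is F, []~p & ~p is F. ✗
w1: ~p is F, []~p & ~p is F. ✗
w2: ~p is F, []~p & ~p is F. ✗
w3: ~p is T, []~p & ~p is T. ✓
w4: ~p is F, []~p & ~p is F. ✗
w5: ~p is F, []~p & ~p is F. ✗
w6: ~p is F, []~p & ~p is F. ✗
w7: ~p is F, []~p & ~p is F. ✗
— 1 world.
For p | ~[]~p:
w0: p is T, ~[]~p is T. ✓
w1: p is T, ~[]~p is F. ✓
w2: p is T, ~[]~p is T. ✓
w3: p is F, ~[]~p is F. ✗
w4: p is T, ~[]~p is T. ✓
w5: p is T, ~[]~p is F. ✓
w6: p is T, ~[]~p is T. ✓
w7: p is T, ~[]~p is F. ✓
— 7 worlds.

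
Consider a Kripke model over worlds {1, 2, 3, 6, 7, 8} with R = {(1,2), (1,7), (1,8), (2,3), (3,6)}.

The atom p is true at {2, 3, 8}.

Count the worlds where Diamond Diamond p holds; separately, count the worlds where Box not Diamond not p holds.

For Diamond Diamond p:
1: successors {2, 7, 8}; Diamond p there: 2:T, 7:F, 8:F. ✓
2: successors {3}; Diamond p there: 3:F. ✗
3: successors {6}; Diamond p there: 6:F. ✗
6: no successors, so Diamond Diamond p fails. ✗
7: no successors, so Diamond Diamond p fails. ✗
8: no successors, so Diamond Diamond p fails. ✗
— 1 world.
For Box not Diamond not p:
1: successors {2, 7, 8}; not Diamond not p there: 2:T, 7:T, 8:T. ✓
2: successors {3}; not Diamond not p there: 3:F. ✗
3: successors {6}; not Diamond not p there: 6:T. ✓
6: no successors, so Box not Diamond not p holds vacuously. ✓
7: no successors, so Box not Diamond not p holds vacuously. ✓
8: no successors, so Box not Diamond not p holds vacuously. ✓
— 5 worlds.

1 and 5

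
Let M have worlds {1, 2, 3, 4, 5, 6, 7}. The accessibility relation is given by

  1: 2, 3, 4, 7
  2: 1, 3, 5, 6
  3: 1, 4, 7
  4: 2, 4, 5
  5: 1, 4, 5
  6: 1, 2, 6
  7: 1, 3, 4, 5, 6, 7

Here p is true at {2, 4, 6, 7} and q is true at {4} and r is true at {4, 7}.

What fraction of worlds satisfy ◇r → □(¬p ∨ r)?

1: ◇r is T, □(¬p ∨ r) is F. ✗
2: ◇r is F, □(¬p ∨ r) is F. ✓
3: ◇r is T, □(¬p ∨ r) is T. ✓
4: ◇r is T, □(¬p ∨ r) is F. ✗
5: ◇r is T, □(¬p ∨ r) is T. ✓
6: ◇r is F, □(¬p ∨ r) is F. ✓
7: ◇r is T, □(¬p ∨ r) is F. ✗
That's 4 of 7 worlds, so 4/7.

4/7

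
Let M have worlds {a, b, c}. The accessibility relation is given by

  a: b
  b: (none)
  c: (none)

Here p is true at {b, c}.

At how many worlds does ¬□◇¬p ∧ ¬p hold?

1

a: ¬□◇¬p is T, ¬p is T. ✓
b: ¬□◇¬p is F, ¬p is F. ✗
c: ¬□◇¬p is F, ¬p is F. ✗
Satisfying worlds: {a}.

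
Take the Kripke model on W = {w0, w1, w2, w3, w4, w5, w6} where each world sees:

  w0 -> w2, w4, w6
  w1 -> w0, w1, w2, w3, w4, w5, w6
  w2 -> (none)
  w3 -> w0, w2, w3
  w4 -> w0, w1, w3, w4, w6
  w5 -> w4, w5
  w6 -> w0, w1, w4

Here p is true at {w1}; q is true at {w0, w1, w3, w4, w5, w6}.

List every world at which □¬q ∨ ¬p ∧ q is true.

{w0, w2, w3, w4, w5, w6}

w0: □¬q is F, ¬p ∧ q is T. ✓
w1: □¬q is F, ¬p ∧ q is F. ✗
w2: □¬q is T, ¬p ∧ q is F. ✓
w3: □¬q is F, ¬p ∧ q is T. ✓
w4: □¬q is F, ¬p ∧ q is T. ✓
w5: □¬q is F, ¬p ∧ q is T. ✓
w6: □¬q is F, ¬p ∧ q is T. ✓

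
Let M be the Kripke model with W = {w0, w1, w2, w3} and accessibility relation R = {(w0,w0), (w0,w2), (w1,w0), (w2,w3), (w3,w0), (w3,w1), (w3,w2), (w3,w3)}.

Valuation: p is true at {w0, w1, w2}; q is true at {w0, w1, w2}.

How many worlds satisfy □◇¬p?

1

w0: successors {w0, w2}; ◇¬p there: w0:F, w2:T. ✗
w1: successors {w0}; ◇¬p there: w0:F. ✗
w2: successors {w3}; ◇¬p there: w3:T. ✓
w3: successors {w0, w1, w2, w3}; ◇¬p there: w0:F, w1:F, w2:T, w3:T. ✗
Satisfying worlds: {w2}.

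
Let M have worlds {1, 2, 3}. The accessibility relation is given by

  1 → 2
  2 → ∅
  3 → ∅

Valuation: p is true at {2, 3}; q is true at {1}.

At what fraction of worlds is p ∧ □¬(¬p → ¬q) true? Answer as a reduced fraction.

2/3

1: p is F, □¬(¬p → ¬q) is F. ✗
2: p is T, □¬(¬p → ¬q) is T. ✓
3: p is T, □¬(¬p → ¬q) is T. ✓
That's 2 of 3 worlds, so 2/3.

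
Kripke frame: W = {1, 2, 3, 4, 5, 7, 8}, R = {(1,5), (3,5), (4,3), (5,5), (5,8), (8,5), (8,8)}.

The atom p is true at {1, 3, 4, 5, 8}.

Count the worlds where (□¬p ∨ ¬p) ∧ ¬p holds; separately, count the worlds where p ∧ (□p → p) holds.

2 and 5

For (□¬p ∨ ¬p) ∧ ¬p:
1: □¬p ∨ ¬p is F, ¬p is F. ✗
2: □¬p ∨ ¬p is T, ¬p is T. ✓
3: □¬p ∨ ¬p is F, ¬p is F. ✗
4: □¬p ∨ ¬p is F, ¬p is F. ✗
5: □¬p ∨ ¬p is F, ¬p is F. ✗
7: □¬p ∨ ¬p is T, ¬p is T. ✓
8: □¬p ∨ ¬p is F, ¬p is F. ✗
— 2 worlds.
For p ∧ (□p → p):
1: p is T, □p → p is T. ✓
2: p is F, □p → p is F. ✗
3: p is T, □p → p is T. ✓
4: p is T, □p → p is T. ✓
5: p is T, □p → p is T. ✓
7: p is F, □p → p is F. ✗
8: p is T, □p → p is T. ✓
— 5 worlds.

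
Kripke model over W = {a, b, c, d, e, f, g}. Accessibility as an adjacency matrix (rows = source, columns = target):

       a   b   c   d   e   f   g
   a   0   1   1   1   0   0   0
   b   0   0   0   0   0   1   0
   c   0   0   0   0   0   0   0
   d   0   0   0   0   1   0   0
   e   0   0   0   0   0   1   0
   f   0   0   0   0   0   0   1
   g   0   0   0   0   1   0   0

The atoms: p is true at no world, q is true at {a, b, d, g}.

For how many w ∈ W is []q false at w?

5

a: successors {b, c, d}; q there: b:T, c:F, d:T. ✗
b: successors {f}; q there: f:F. ✗
c: no successors, so []q holds vacuously. ✓
d: successors {e}; q there: e:F. ✗
e: successors {f}; q there: f:F. ✗
f: successors {g}; q there: g:T. ✓
g: successors {e}; q there: e:F. ✗
Satisfying worlds: {c, f}.
So []q fails at the other 5 worlds.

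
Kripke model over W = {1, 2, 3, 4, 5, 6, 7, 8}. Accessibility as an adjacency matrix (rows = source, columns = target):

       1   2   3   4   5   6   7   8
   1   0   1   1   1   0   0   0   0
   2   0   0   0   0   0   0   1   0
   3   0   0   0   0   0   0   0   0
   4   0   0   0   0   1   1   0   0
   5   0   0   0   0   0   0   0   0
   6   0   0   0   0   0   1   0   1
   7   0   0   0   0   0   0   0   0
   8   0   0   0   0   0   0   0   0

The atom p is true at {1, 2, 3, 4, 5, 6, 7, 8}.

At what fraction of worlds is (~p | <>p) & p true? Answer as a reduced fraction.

1/2

1: ~p | <>p is T, p is T. ✓
2: ~p | <>p is T, p is T. ✓
3: ~p | <>p is F, p is T. ✗
4: ~p | <>p is T, p is T. ✓
5: ~p | <>p is F, p is T. ✗
6: ~p | <>p is T, p is T. ✓
7: ~p | <>p is F, p is T. ✗
8: ~p | <>p is F, p is T. ✗
That's 4 of 8 worlds, so 4/8 = 1/2.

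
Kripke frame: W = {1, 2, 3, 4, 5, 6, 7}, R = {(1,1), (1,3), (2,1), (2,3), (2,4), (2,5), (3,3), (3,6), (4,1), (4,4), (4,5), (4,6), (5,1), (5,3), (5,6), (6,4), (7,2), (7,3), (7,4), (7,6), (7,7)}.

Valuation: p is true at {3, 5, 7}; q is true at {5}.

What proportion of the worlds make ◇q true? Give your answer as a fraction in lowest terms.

2/7

1: successors {1, 3}; q there: 1:F, 3:F. ✗
2: successors {1, 3, 4, 5}; q there: 1:F, 3:F, 4:F, 5:T. ✓
3: successors {3, 6}; q there: 3:F, 6:F. ✗
4: successors {1, 4, 5, 6}; q there: 1:F, 4:F, 5:T, 6:F. ✓
5: successors {1, 3, 6}; q there: 1:F, 3:F, 6:F. ✗
6: successors {4}; q there: 4:F. ✗
7: successors {2, 3, 4, 6, 7}; q there: 2:F, 3:F, 4:F, 6:F, 7:F. ✗
That's 2 of 7 worlds, so 2/7.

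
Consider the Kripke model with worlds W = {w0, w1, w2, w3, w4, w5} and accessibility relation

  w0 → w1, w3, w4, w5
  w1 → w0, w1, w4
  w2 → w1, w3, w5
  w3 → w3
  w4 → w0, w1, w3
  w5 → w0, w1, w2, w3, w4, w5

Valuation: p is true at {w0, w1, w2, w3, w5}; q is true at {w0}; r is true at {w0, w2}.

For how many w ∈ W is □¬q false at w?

w0: successors {w1, w3, w4, w5}; ¬q there: w1:T, w3:T, w4:T, w5:T. ✓
w1: successors {w0, w1, w4}; ¬q there: w0:F, w1:T, w4:T. ✗
w2: successors {w1, w3, w5}; ¬q there: w1:T, w3:T, w5:T. ✓
w3: successors {w3}; ¬q there: w3:T. ✓
w4: successors {w0, w1, w3}; ¬q there: w0:F, w1:T, w3:T. ✗
w5: successors {w0, w1, w2, w3, w4, w5}; ¬q there: w0:F, w1:T, w2:T, w3:T, w4:T, w5:T. ✗
Satisfying worlds: {w0, w2, w3}.
So □¬q fails at the other 3 worlds.

3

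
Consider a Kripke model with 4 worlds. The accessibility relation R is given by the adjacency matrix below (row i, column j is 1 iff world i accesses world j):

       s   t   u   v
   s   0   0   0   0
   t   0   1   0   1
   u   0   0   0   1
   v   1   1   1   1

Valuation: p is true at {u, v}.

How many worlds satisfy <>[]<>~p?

s: no successors, so <>[]<>~p fails. ✗
t: successors {t, v}; []<>~p there: t:T, v:F. ✓
u: successors {v}; []<>~p there: v:F. ✗
v: successors {s, t, u, v}; []<>~p there: s:T, t:T, u:T, v:F. ✓
Satisfying worlds: {t, v}.

2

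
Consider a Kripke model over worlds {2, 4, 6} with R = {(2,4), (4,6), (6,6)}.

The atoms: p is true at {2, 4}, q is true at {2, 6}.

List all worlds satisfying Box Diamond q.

2: successors {4}; Diamond q there: 4:T. ✓
4: successors {6}; Diamond q there: 6:T. ✓
6: successors {6}; Diamond q there: 6:T. ✓

{2, 4, 6}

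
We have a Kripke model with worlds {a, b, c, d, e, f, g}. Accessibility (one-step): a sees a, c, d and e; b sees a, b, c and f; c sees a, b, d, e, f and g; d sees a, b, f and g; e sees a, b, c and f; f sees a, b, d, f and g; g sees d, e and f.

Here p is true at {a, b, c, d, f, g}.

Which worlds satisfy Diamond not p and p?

a: Diamond not p is T, p is T. ✓
b: Diamond not p is F, p is T. ✗
c: Diamond not p is T, p is T. ✓
d: Diamond not p is F, p is T. ✗
e: Diamond not p is F, p is F. ✗
f: Diamond not p is F, p is T. ✗
g: Diamond not p is T, p is T. ✓

{a, c, g}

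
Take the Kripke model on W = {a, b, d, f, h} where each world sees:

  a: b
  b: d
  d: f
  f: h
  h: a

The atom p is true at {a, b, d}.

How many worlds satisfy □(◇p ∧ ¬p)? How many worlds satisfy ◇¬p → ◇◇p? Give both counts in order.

1 and 4

For □(◇p ∧ ¬p):
a: successors {b}; ◇p ∧ ¬p there: b:F. ✗
b: successors {d}; ◇p ∧ ¬p there: d:F. ✗
d: successors {f}; ◇p ∧ ¬p there: f:F. ✗
f: successors {h}; ◇p ∧ ¬p there: h:T. ✓
h: successors {a}; ◇p ∧ ¬p there: a:F. ✗
— 1 world.
For ◇¬p → ◇◇p:
a: ◇¬p is F, ◇◇p is T. ✓
b: ◇¬p is F, ◇◇p is F. ✓
d: ◇¬p is T, ◇◇p is F. ✗
f: ◇¬p is T, ◇◇p is T. ✓
h: ◇¬p is F, ◇◇p is T. ✓
— 4 worlds.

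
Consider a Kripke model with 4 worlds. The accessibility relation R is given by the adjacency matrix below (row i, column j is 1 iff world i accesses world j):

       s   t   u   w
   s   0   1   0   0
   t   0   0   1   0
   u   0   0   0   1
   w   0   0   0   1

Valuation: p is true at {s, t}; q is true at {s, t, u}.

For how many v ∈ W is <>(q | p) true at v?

2

s: successors {t}; q | p there: t:T. ✓
t: successors {u}; q | p there: u:T. ✓
u: successors {w}; q | p there: w:F. ✗
w: successors {w}; q | p there: w:F. ✗
Satisfying worlds: {s, t}.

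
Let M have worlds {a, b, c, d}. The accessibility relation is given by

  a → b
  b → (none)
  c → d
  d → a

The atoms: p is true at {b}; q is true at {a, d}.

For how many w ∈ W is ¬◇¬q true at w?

3

a: ◇¬q is T. ✗
b: ◇¬q is F. ✓
c: ◇¬q is F. ✓
d: ◇¬q is F. ✓
Satisfying worlds: {b, c, d}.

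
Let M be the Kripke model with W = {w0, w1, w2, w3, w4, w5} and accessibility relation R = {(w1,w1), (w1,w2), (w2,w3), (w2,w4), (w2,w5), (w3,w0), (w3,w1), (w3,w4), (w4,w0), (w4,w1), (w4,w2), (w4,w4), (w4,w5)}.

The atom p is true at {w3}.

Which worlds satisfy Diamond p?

w0: no successors, so Diamond p fails. ✗
w1: successors {w1, w2}; p there: w1:F, w2:F. ✗
w2: successors {w3, w4, w5}; p there: w3:T, w4:F, w5:F. ✓
w3: successors {w0, w1, w4}; p there: w0:F, w1:F, w4:F. ✗
w4: successors {w0, w1, w2, w4, w5}; p there: w0:F, w1:F, w2:F, w4:F, w5:F. ✗
w5: no successors, so Diamond p fails. ✗

{w2}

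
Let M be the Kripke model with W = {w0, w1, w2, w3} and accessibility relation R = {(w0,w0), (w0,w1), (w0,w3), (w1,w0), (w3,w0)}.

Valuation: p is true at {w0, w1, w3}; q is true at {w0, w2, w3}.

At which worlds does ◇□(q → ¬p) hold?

w0: successors {w0, w1, w3}; □(q → ¬p) there: w0:F, w1:F, w3:F. ✗
w1: successors {w0}; □(q → ¬p) there: w0:F. ✗
w2: no successors, so ◇□(q → ¬p) fails. ✗
w3: successors {w0}; □(q → ¬p) there: w0:F. ✗

∅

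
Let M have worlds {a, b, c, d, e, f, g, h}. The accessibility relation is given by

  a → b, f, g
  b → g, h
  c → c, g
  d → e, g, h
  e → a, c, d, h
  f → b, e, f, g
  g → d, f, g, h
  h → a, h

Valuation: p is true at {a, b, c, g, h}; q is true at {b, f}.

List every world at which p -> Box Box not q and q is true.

a: p is T, Box Box not q and q is F. ✗
b: p is T, Box Box not q and q is F. ✗
c: p is T, Box Box not q and q is F. ✗
d: p is F, Box Box not q and q is F. ✓
e: p is F, Box Box not q and q is F. ✓
f: p is F, Box Box not q and q is F. ✓
g: p is T, Box Box not q and q is F. ✗
h: p is T, Box Box not q and q is F. ✗

{d, e, f}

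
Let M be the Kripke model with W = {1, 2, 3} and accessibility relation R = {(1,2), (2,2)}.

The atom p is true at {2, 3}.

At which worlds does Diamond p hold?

1: successors {2}; p there: 2:T. ✓
2: successors {2}; p there: 2:T. ✓
3: no successors, so Diamond p fails. ✗

{1, 2}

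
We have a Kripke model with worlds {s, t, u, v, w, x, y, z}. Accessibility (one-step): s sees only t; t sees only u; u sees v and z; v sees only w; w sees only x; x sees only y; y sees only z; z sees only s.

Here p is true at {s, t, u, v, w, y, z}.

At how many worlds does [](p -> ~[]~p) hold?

7

s: successors {t}; p -> ~[]~p there: t:T. ✓
t: successors {u}; p -> ~[]~p there: u:T. ✓
u: successors {v, z}; p -> ~[]~p there: v:T, z:T. ✓
v: successors {w}; p -> ~[]~p there: w:F. ✗
w: successors {x}; p -> ~[]~p there: x:T. ✓
x: successors {y}; p -> ~[]~p there: y:T. ✓
y: successors {z}; p -> ~[]~p there: z:T. ✓
z: successors {s}; p -> ~[]~p there: s:T. ✓
Satisfying worlds: {s, t, u, w, x, y, z}.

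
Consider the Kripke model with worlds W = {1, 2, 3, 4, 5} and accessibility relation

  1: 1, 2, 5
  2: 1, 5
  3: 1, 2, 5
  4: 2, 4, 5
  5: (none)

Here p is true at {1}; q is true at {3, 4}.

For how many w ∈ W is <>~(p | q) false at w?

1

1: successors {1, 2, 5}; ~(p | q) there: 1:F, 2:T, 5:T. ✓
2: successors {1, 5}; ~(p | q) there: 1:F, 5:T. ✓
3: successors {1, 2, 5}; ~(p | q) there: 1:F, 2:T, 5:T. ✓
4: successors {2, 4, 5}; ~(p | q) there: 2:T, 4:F, 5:T. ✓
5: no successors, so <>~(p | q) fails. ✗
Satisfying worlds: {1, 2, 3, 4}.
So <>~(p | q) fails at the other 1 world.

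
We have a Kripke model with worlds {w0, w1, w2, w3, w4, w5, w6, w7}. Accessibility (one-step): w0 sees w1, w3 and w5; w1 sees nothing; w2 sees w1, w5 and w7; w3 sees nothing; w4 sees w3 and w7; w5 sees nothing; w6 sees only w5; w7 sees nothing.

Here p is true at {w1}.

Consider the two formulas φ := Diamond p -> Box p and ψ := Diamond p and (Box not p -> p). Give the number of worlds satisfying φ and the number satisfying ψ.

For Diamond p -> Box p:
w0: Diamond p is T, Box p is F. ✗
w1: Diamond p is F, Box p is T. ✓
w2: Diamond p is T, Box p is F. ✗
w3: Diamond p is F, Box p is T. ✓
w4: Diamond p is F, Box p is F. ✓
w5: Diamond p is F, Box p is T. ✓
w6: Diamond p is F, Box p is F. ✓
w7: Diamond p is F, Box p is T. ✓
— 6 worlds.
For Diamond p and (Box not p -> p):
w0: Diamond p is T, Box not p -> p is T. ✓
w1: Diamond p is F, Box not p -> p is T. ✗
w2: Diamond p is T, Box not p -> p is T. ✓
w3: Diamond p is F, Box not p -> p is F. ✗
w4: Diamond p is F, Box not p -> p is F. ✗
w5: Diamond p is F, Box not p -> p is F. ✗
w6: Diamond p is F, Box not p -> p is F. ✗
w7: Diamond p is F, Box not p -> p is F. ✗
— 2 worlds.

6 and 2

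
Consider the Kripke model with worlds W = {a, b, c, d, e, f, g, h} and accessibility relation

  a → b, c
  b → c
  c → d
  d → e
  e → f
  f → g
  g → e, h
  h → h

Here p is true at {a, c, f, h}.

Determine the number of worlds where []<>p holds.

4

a: successors {b, c}; <>p there: b:T, c:F. ✗
b: successors {c}; <>p there: c:F. ✗
c: successors {d}; <>p there: d:F. ✗
d: successors {e}; <>p there: e:T. ✓
e: successors {f}; <>p there: f:F. ✗
f: successors {g}; <>p there: g:T. ✓
g: successors {e, h}; <>p there: e:T, h:T. ✓
h: successors {h}; <>p there: h:T. ✓
Satisfying worlds: {d, f, g, h}.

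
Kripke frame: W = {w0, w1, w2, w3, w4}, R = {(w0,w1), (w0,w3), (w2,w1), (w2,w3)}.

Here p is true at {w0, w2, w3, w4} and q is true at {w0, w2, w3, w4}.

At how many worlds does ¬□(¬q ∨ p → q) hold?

w0: □(¬q ∨ p → q) is F. ✓
w1: □(¬q ∨ p → q) is T. ✗
w2: □(¬q ∨ p → q) is F. ✓
w3: □(¬q ∨ p → q) is T. ✗
w4: □(¬q ∨ p → q) is T. ✗
Satisfying worlds: {w0, w2}.

2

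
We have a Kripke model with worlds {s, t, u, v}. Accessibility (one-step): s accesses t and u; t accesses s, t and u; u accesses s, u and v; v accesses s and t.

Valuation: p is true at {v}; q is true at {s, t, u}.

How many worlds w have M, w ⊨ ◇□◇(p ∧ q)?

0

s: successors {t, u}; □◇(p ∧ q) there: t:F, u:F. ✗
t: successors {s, t, u}; □◇(p ∧ q) there: s:F, t:F, u:F. ✗
u: successors {s, u, v}; □◇(p ∧ q) there: s:F, u:F, v:F. ✗
v: successors {s, t}; □◇(p ∧ q) there: s:F, t:F. ✗
Satisfying worlds: ∅.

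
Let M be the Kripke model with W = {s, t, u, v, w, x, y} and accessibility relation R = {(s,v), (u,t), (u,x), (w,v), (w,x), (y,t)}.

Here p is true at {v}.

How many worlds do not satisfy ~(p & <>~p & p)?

0

s: p & <>~p & p is F. ✓
t: p & <>~p & p is F. ✓
u: p & <>~p & p is F. ✓
v: p & <>~p & p is F. ✓
w: p & <>~p & p is F. ✓
x: p & <>~p & p is F. ✓
y: p & <>~p & p is F. ✓
Satisfying worlds: {s, t, u, v, w, x, y}.
So ~(p & <>~p & p) fails at the other 0 worlds.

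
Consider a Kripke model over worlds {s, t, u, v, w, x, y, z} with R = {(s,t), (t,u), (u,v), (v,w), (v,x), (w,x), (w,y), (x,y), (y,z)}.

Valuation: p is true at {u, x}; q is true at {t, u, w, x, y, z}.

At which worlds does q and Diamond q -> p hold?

s: q and Diamond q is F, p is F. ✓
t: q and Diamond q is T, p is F. ✗
u: q and Diamond q is F, p is T. ✓
v: q and Diamond q is F, p is F. ✓
w: q and Diamond q is T, p is F. ✗
x: q and Diamond q is T, p is T. ✓
y: q and Diamond q is T, p is F. ✗
z: q and Diamond q is F, p is F. ✓

{s, u, v, x, z}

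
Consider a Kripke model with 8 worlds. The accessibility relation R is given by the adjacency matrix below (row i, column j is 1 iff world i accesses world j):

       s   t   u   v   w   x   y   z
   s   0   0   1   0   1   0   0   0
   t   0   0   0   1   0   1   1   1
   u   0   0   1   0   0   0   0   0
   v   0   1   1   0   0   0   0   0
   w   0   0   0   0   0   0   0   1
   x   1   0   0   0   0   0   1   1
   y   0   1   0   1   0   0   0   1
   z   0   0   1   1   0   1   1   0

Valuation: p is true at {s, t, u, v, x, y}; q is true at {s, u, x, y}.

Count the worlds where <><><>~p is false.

s: successors {u, w}; <><>~p there: u:F, w:F. ✗
t: successors {v, x, y, z}; <><>~p there: v:T, x:T, y:T, z:T. ✓
u: successors {u}; <><>~p there: u:F. ✗
v: successors {t, u}; <><>~p there: t:T, u:F. ✓
w: successors {z}; <><>~p there: z:T. ✓
x: successors {s, y, z}; <><>~p there: s:T, y:T, z:T. ✓
y: successors {t, v, z}; <><>~p there: t:T, v:T, z:T. ✓
z: successors {u, v, x, y}; <><>~p there: u:F, v:T, x:T, y:T. ✓
Satisfying worlds: {t, v, w, x, y, z}.
So <><><>~p fails at the other 2 worlds.

2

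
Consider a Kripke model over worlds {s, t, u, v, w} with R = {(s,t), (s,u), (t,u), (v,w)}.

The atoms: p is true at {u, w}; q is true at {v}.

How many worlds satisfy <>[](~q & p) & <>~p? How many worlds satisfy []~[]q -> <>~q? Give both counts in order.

For <>[](~q & p) & <>~p:
s: <>[](~q & p) is T, <>~p is T. ✓
t: <>[](~q & p) is T, <>~p is F. ✗
u: <>[](~q & p) is F, <>~p is F. ✗
v: <>[](~q & p) is T, <>~p is F. ✗
w: <>[](~q & p) is F, <>~p is F. ✗
— 1 world.
For []~[]q -> <>~q:
s: []~[]q is F, <>~q is T. ✓
t: []~[]q is F, <>~q is T. ✓
u: []~[]q is T, <>~q is F. ✗
v: []~[]q is F, <>~q is T. ✓
w: []~[]q is T, <>~q is F. ✗
— 3 worlds.

1 and 3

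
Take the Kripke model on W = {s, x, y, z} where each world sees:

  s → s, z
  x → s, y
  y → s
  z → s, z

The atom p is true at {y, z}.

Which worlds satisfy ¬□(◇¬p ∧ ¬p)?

{s, x, z}

s: □(◇¬p ∧ ¬p) is F. ✓
x: □(◇¬p ∧ ¬p) is F. ✓
y: □(◇¬p ∧ ¬p) is T. ✗
z: □(◇¬p ∧ ¬p) is F. ✓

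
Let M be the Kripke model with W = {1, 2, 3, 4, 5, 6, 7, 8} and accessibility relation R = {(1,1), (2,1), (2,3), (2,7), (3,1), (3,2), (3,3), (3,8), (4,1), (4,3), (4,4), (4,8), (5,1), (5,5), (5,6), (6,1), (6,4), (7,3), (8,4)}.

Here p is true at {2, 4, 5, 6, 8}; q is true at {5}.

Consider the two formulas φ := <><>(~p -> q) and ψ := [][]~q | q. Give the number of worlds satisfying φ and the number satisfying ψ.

For <><>(~p -> q):
1: successors {1}; <>(~p -> q) there: 1:F. ✗
2: successors {1, 3, 7}; <>(~p -> q) there: 1:F, 3:T, 7:F. ✓
3: successors {1, 2, 3, 8}; <>(~p -> q) there: 1:F, 2:F, 3:T, 8:T. ✓
4: successors {1, 3, 4, 8}; <>(~p -> q) there: 1:F, 3:T, 4:T, 8:T. ✓
5: successors {1, 5, 6}; <>(~p -> q) there: 1:F, 5:T, 6:T. ✓
6: successors {1, 4}; <>(~p -> q) there: 1:F, 4:T. ✓
7: successors {3}; <>(~p -> q) there: 3:T. ✓
8: successors {4}; <>(~p -> q) there: 4:T. ✓
— 7 worlds.
For [][]~q | q:
1: [][]~q is T, q is F. ✓
2: [][]~q is T, q is F. ✓
3: [][]~q is T, q is F. ✓
4: [][]~q is T, q is F. ✓
5: [][]~q is F, q is T. ✓
6: [][]~q is T, q is F. ✓
7: [][]~q is T, q is F. ✓
8: [][]~q is T, q is F. ✓
— 8 worlds.

7 and 8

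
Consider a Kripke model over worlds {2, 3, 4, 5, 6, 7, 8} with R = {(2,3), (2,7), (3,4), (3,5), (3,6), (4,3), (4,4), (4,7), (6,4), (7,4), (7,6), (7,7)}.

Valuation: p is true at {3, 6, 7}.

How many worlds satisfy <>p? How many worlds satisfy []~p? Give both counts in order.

4 and 3

For <>p:
2: successors {3, 7}; p there: 3:T, 7:T. ✓
3: successors {4, 5, 6}; p there: 4:F, 5:F, 6:T. ✓
4: successors {3, 4, 7}; p there: 3:T, 4:F, 7:T. ✓
5: no successors, so <>p fails. ✗
6: successors {4}; p there: 4:F. ✗
7: successors {4, 6, 7}; p there: 4:F, 6:T, 7:T. ✓
8: no successors, so <>p fails. ✗
— 4 worlds.
For []~p:
2: successors {3, 7}; ~p there: 3:F, 7:F. ✗
3: successors {4, 5, 6}; ~p there: 4:T, 5:T, 6:F. ✗
4: successors {3, 4, 7}; ~p there: 3:F, 4:T, 7:F. ✗
5: no successors, so []~p holds vacuously. ✓
6: successors {4}; ~p there: 4:T. ✓
7: successors {4, 6, 7}; ~p there: 4:T, 6:F, 7:F. ✗
8: no successors, so []~p holds vacuously. ✓
— 3 worlds.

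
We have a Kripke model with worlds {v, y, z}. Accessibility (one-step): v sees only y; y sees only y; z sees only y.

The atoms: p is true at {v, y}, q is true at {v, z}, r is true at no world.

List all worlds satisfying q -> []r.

v: q is T, []r is F. ✗
y: q is F, []r is F. ✓
z: q is T, []r is F. ✗

{y}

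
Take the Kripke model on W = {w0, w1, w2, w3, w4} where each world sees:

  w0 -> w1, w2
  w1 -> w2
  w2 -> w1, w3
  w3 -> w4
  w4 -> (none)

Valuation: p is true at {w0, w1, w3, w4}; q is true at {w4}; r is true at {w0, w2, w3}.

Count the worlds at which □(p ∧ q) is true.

w0: successors {w1, w2}; p ∧ q there: w1:F, w2:F. ✗
w1: successors {w2}; p ∧ q there: w2:F. ✗
w2: successors {w1, w3}; p ∧ q there: w1:F, w3:F. ✗
w3: successors {w4}; p ∧ q there: w4:T. ✓
w4: no successors, so □(p ∧ q) holds vacuously. ✓
Satisfying worlds: {w3, w4}.

2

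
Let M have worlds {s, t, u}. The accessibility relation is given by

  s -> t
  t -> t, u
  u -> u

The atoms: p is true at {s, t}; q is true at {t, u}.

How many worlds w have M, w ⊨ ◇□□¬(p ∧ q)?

s: successors {t}; □□¬(p ∧ q) there: t:F. ✗
t: successors {t, u}; □□¬(p ∧ q) there: t:F, u:T. ✓
u: successors {u}; □□¬(p ∧ q) there: u:T. ✓
Satisfying worlds: {t, u}.

2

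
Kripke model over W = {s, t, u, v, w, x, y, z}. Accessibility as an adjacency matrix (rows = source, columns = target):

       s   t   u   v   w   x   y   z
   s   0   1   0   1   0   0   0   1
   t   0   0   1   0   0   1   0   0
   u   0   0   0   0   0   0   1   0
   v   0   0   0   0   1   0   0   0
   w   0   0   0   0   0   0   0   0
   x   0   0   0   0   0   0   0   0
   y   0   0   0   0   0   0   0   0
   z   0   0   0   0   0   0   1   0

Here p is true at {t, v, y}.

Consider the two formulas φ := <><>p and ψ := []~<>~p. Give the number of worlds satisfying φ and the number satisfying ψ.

For <><>p:
s: successors {t, v, z}; <>p there: t:F, v:F, z:T. ✓
t: successors {u, x}; <>p there: u:T, x:F. ✓
u: successors {y}; <>p there: y:F. ✗
v: successors {w}; <>p there: w:F. ✗
w: no successors, so <><>p fails. ✗
x: no successors, so <><>p fails. ✗
y: no successors, so <><>p fails. ✗
z: successors {y}; <>p there: y:F. ✗
— 2 worlds.
For []~<>~p:
s: successors {t, v, z}; ~<>~p there: t:F, v:F, z:T. ✗
t: successors {u, x}; ~<>~p there: u:T, x:T. ✓
u: successors {y}; ~<>~p there: y:T. ✓
v: successors {w}; ~<>~p there: w:T. ✓
w: no successors, so []~<>~p holds vacuously. ✓
x: no successors, so []~<>~p holds vacuously. ✓
y: no successors, so []~<>~p holds vacuously. ✓
z: successors {y}; ~<>~p there: y:T. ✓
— 7 worlds.

2 and 7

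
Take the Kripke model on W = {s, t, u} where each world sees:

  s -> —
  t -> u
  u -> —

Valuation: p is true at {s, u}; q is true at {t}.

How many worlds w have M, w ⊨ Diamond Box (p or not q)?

s: no successors, so Diamond Box (p or not q) fails. ✗
t: successors {u}; Box (p or not q) there: u:T. ✓
u: no successors, so Diamond Box (p or not q) fails. ✗
Satisfying worlds: {t}.

1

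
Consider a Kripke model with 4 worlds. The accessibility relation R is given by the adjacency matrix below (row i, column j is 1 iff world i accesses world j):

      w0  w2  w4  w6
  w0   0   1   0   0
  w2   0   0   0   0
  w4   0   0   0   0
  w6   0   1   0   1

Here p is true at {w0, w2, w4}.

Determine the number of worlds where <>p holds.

2

w0: successors {w2}; p there: w2:T. ✓
w2: no successors, so <>p fails. ✗
w4: no successors, so <>p fails. ✗
w6: successors {w2, w6}; p there: w2:T, w6:F. ✓
Satisfying worlds: {w0, w6}.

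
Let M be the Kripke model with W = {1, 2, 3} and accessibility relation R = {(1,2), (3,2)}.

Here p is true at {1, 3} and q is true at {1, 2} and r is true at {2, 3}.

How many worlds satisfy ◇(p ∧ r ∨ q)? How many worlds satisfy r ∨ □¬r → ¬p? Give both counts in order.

For ◇(p ∧ r ∨ q):
1: successors {2}; p ∧ r ∨ q there: 2:T. ✓
2: no successors, so ◇(p ∧ r ∨ q) fails. ✗
3: successors {2}; p ∧ r ∨ q there: 2:T. ✓
— 2 worlds.
For r ∨ □¬r → ¬p:
1: r ∨ □¬r is F, ¬p is F. ✓
2: r ∨ □¬r is T, ¬p is T. ✓
3: r ∨ □¬r is T, ¬p is F. ✗
— 2 worlds.

2 and 2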